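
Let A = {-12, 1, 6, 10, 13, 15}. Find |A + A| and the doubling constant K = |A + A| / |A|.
K = |A + A| / |A| = 20/6 = 10/3

Enumerate A + A = {a + b : a, b ∈ A}. With |A| = 6, there are |A|^2 = 36 ordered sum pairs; collecting distinct values, A + A = {-24, -11, -6, -2, 1, 2, 3, 7, 11, 12, 14, 16, 19, 20, 21, 23, 25, 26, 28, 30}, so |A + A| = 20. Thus K = 20/6 = 10/3. For comparison, the minimum possible |A + A| over all 6-element sets is 2·6 − 1 = 11 (so min K = 11/6), attained only by arithmetic progressions.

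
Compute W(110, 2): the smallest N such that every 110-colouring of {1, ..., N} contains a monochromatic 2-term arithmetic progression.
W(110, 2) = 110 + 1 = 111

A 2-term AP is any pair of integers, so a monochromatic 2-AP exists iff some colour is used at least twice. With 110 colours, the colouring i ↦ i on {1, ..., 110} uses each colour once, avoiding any monochromatic pair, so W(110, 2) > 110. For {1, ..., 111}, pigeonhole forces two integers of the same colour, which form a monochromatic 2-AP. Hence W(110, 2) = 111.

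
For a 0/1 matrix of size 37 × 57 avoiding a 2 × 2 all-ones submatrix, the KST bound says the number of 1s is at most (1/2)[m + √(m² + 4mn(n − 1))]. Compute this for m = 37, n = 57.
z(37, 57; 2, 2) ≤ (1/2)[37 + √(37² + 4·37·57·56)] = (1/2)[37 + √473785] = 362.6602

Kővári–Sós–Turán: let r_1, ..., r_37 be the row sums and z = Σ r_i the total number of 1s. Each pair of columns can share at most one row with both entries 1 (else a 2×2 all-ones block appears), so Σ_i C(r_i, 2) ≤ C(57, 2) = 1596. By convexity Σ_i C(r_i, 2) ≥ 37·C(z/37, 2) = z(z − 37)/(2·37), giving z² − 37z − 37·57·56 ≤ 0 and hence z ≤ (1/2)[37 + √(1369 + 4·118104)] = (1/2)[37 + √473785] ≈ (1/2)(37 + 688.3204) = 362.6602.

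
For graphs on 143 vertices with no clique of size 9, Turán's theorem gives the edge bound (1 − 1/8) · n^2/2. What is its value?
Turán density bound = (7/8) · 143^2/2 = 143143/16 ≈ 8946.4375

Turán's theorem: ex(n, K_{r+1}) is achieved by the complete r-partite Turán graph T(n, r) with parts as balanced as possible, and is at most (1 − 1/r) · n^2/2. For r = 8, n = 143: the density bound is (7/8) · 20449/2 = 143143/16 ≈ 8946.4375. The integer-valued extremum is e(T(143, 8)) = 8946, which is strictly less than the density bound 143143/16 since 8 ∤ 143 (the parts of T(143, 8) cannot all be equal).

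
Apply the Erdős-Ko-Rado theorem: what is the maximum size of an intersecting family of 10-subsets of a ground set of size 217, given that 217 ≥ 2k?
max |F| = C(216, 9) = 2382153741979440

Erdős-Ko-Rado (1961): when n ≥ 2k, max |F| = C(n−1, k−1). The bound is attained by the star {A : i ∈ A} for any fixed i ∈ [n]. Here C(217−1, 10−1) = C(216, 9) = 2382153741979440.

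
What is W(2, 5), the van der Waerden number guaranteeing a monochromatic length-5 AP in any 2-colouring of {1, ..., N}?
W(2, 5) = 178

This is a classical value, W(2, 5) = 178, established by combining an explicit 2-colouring of {1, ..., 177} with no monochromatic 5-AP (giving the lower bound W(2, 5) > 177) and a finite case analysis / exhaustive computer search showing every 2-colouring of {1, ..., 178} has such an AP.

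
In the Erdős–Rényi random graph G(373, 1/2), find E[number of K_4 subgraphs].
E[# K_4] = C(373, 4) · (1/2)^C(4, 2) = 793626505 / 2^6 = 12400414.140625

For each 4-subset S of vertices (there are C(373, 4) = 793626505 such S), let X_S = 1 if S induces a K_4 (all C(4, 2) = 6 edges present). Then P(X_S = 1) = (1/2)^6 = 1/64. By linearity of expectation, E[# K_4] = C(373, 4) · (1/2)^6 = 793626505 / 64 = 12400414.140625.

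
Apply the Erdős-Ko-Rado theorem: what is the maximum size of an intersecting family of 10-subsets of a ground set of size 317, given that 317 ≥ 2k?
max |F| = C(316, 9) = 77178167390263940

Erdős-Ko-Rado (1961): when n ≥ 2k, max |F| = C(n−1, k−1). The bound is attained by the star {A : i ∈ A} for any fixed i ∈ [n]. Here C(317−1, 10−1) = C(316, 9) = 77178167390263940.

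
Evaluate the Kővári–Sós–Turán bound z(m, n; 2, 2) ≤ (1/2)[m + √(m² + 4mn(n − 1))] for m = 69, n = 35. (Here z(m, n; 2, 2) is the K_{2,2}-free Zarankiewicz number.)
z(69, 35; 2, 2) ≤ (1/2)[69 + √(69² + 4·69·35·34)] = (1/2)[69 + √333201] = 323.1178

Kővári–Sós–Turán: let r_1, ..., r_69 be the row sums and z = Σ r_i the total number of 1s. Each pair of columns can share at most one row with both entries 1 (else a 2×2 all-ones block appears), so Σ_i C(r_i, 2) ≤ C(35, 2) = 595. By convexity Σ_i C(r_i, 2) ≥ 69·C(z/69, 2) = z(z − 69)/(2·69), giving z² − 69z − 69·35·34 ≤ 0 and hence z ≤ (1/2)[69 + √(4761 + 4·82110)] = (1/2)[69 + √333201] ≈ (1/2)(69 + 577.2357) = 323.1178.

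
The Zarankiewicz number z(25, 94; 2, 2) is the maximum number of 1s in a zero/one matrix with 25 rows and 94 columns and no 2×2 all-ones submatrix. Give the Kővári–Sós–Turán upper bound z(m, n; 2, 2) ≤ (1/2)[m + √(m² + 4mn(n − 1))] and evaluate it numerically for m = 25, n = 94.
z(25, 94; 2, 2) ≤ (1/2)[25 + √(25² + 4·25·94·93)] = (1/2)[25 + √874825] = 480.1604

Kővári–Sós–Turán: let r_1, ..., r_25 be the row sums and z = Σ r_i the total number of 1s. Each pair of columns can share at most one row with both entries 1 (else a 2×2 all-ones block appears), so Σ_i C(r_i, 2) ≤ C(94, 2) = 4371. By convexity Σ_i C(r_i, 2) ≥ 25·C(z/25, 2) = z(z − 25)/(2·25), giving z² − 25z − 25·94·93 ≤ 0 and hence z ≤ (1/2)[25 + √(625 + 4·218550)] = (1/2)[25 + √874825] ≈ (1/2)(25 + 935.3208) = 480.1604.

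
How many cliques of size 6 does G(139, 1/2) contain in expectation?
E[# K_6] = C(139, 6) · (1/2)^C(6, 2) = 8979650478 / 2^15 = 4489825239/16384 ≈ 274037.184998

For each 6-subset S of vertices (there are C(139, 6) = 8979650478 such S), let X_S = 1 if S induces a K_6 (all C(6, 2) = 15 edges present). Then P(X_S = 1) = (1/2)^15 = 1/32768. By linearity of expectation, E[# K_6] = C(139, 6) · (1/2)^15 = 8979650478 / 32768 = 4489825239/16384 ≈ 274037.184998.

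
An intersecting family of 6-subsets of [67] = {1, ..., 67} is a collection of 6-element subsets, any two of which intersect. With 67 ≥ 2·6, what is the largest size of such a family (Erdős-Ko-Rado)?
max |F| = C(66, 5) = 8936928

Erdős-Ko-Rado (1961): when n ≥ 2k, max |F| = C(n−1, k−1). The bound is attained by the star {A : i ∈ A} for any fixed i ∈ [n]. Here C(67−1, 6−1) = C(66, 5) = 8936928.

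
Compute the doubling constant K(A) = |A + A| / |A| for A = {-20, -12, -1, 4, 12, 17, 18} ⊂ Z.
K = |A + A| / |A| = 25/7

Enumerate A + A = {a + b : a, b ∈ A}. With |A| = 7, there are |A|^2 = 49 ordered sum pairs; collecting distinct values, A + A = {-40, -32, -24, -21, -16, -13, -8, -3, -2, 0, 3, 5, 6, 8, 11, 16, 17, 21, 22, 24, 29, 30, 34, 35, 36}, so |A + A| = 25. Thus K = 25/7. For comparison, the minimum possible |A + A| over all 7-element sets is 2·7 − 1 = 13 (so min K = 13/7), attained only by arithmetic progressions.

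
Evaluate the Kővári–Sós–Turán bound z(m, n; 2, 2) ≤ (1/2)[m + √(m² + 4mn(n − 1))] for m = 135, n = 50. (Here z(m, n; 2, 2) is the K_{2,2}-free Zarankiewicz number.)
z(135, 50; 2, 2) ≤ (1/2)[135 + √(135² + 4·135·50·49)] = (1/2)[135 + √1341225] = 646.5563

Kővári–Sós–Turán: let r_1, ..., r_135 be the row sums and z = Σ r_i the total number of 1s. Each pair of columns can share at most one row with both entries 1 (else a 2×2 all-ones block appears), so Σ_i C(r_i, 2) ≤ C(50, 2) = 1225. By convexity Σ_i C(r_i, 2) ≥ 135·C(z/135, 2) = z(z − 135)/(2·135), giving z² − 135z − 135·50·49 ≤ 0 and hence z ≤ (1/2)[135 + √(18225 + 4·330750)] = (1/2)[135 + √1341225] ≈ (1/2)(135 + 1158.1127) = 646.5563.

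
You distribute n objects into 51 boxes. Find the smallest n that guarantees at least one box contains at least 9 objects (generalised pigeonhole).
n = (9 − 1)·51 + 1 = 409

By the generalised pigeonhole principle, to guarantee some box contains ≥ r objects we need more than (r − 1) · k objects total. Threshold: n = (r − 1) · k + 1. With r = 9 and k = 51: n = 8 · 51 + 1 = 408 + 1 = 409. For n = 408 = 8 · 51, we can put exactly 8 objects in every box, avoiding 9 in any single one — so 409 is tight.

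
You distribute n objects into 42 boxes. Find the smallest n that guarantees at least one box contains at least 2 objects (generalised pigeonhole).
n = (2 − 1)·42 + 1 = 43

By the generalised pigeonhole principle, to guarantee some box contains ≥ r objects we need more than (r − 1) · k objects total. Threshold: n = (r − 1) · k + 1. With r = 2 and k = 42: n = 1 · 42 + 1 = 42 + 1 = 43. For n = 42 = 1 · 42, we can put exactly 1 objects in every box, avoiding 2 in any single one — so 43 is tight.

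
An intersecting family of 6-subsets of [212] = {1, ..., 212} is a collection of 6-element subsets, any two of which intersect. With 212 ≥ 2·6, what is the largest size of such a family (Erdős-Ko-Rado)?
max |F| = C(211, 5) = 3322771452

Erdős-Ko-Rado (1961): when n ≥ 2k, max |F| = C(n−1, k−1). The bound is attained by the star {A : i ∈ A} for any fixed i ∈ [n]. Here C(212−1, 6−1) = C(211, 5) = 3322771452.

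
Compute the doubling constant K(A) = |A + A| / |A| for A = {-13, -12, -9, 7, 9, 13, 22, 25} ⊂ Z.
K = |A + A| / |A| = 33/8

Enumerate A + A = {a + b : a, b ∈ A}. With |A| = 8, there are |A|^2 = 64 ordered sum pairs; collecting distinct values, A + A = {-26, -25, -24, -22, -21, -18, -6, -5, -4, -3, -2, 0, 1, 4, 9, 10, 12, 13, 14, 16, 18, 20, 22, 26, 29, 31, 32, 34, 35, 38, 44, 47, 50}, so |A + A| = 33. Thus K = 33/8. For comparison, the minimum possible |A + A| over all 8-element sets is 2·8 − 1 = 15 (so min K = 15/8), attained only by arithmetic progressions.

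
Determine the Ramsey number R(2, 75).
R(2, 75) = 75

R(2, k) = k for all k ≥ 2: in a 2-colouring of K_k, either some edge is red (a red K_2) or all edges are blue (a blue K_k). And K_{74} coloured all-blue has no blue K_75, so R(2, 75) > 74. Hence R(2, 75) = 75.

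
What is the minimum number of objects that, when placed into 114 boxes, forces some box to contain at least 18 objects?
n = (18 − 1)·114 + 1 = 1939

By the generalised pigeonhole principle, to guarantee some box contains ≥ r objects we need more than (r − 1) · k objects total. Threshold: n = (r − 1) · k + 1. With r = 18 and k = 114: n = 17 · 114 + 1 = 1938 + 1 = 1939. For n = 1938 = 17 · 114, we can put exactly 17 objects in every box, avoiding 18 in any single one — so 1939 is tight.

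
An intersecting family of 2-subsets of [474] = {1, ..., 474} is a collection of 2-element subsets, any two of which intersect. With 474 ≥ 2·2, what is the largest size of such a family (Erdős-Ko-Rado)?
max |F| = C(473, 1) = 473

Erdős-Ko-Rado (1961): when n ≥ 2k, max |F| = C(n−1, k−1). The bound is attained by the star {A : i ∈ A} for any fixed i ∈ [n]. Here C(474−1, 2−1) = C(473, 1) = 473.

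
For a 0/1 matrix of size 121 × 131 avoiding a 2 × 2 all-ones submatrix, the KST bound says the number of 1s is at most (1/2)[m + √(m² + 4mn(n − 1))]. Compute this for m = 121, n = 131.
z(121, 131; 2, 2) ≤ (1/2)[121 + √(121² + 4·121·131·130)] = (1/2)[121 + √8257161] = 1497.2638

Kővári–Sós–Turán: let r_1, ..., r_121 be the row sums and z = Σ r_i the total number of 1s. Each pair of columns can share at most one row with both entries 1 (else a 2×2 all-ones block appears), so Σ_i C(r_i, 2) ≤ C(131, 2) = 8515. By convexity Σ_i C(r_i, 2) ≥ 121·C(z/121, 2) = z(z − 121)/(2·121), giving z² − 121z − 121·131·130 ≤ 0 and hence z ≤ (1/2)[121 + √(14641 + 4·2060630)] = (1/2)[121 + √8257161] ≈ (1/2)(121 + 2873.5276) = 1497.2638.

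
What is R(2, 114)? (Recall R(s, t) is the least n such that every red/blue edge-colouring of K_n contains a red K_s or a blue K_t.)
R(2, 114) = 114

R(2, k) = k for all k ≥ 2: in a 2-colouring of K_k, either some edge is red (a red K_2) or all edges are blue (a blue K_k). And K_{113} coloured all-blue has no blue K_114, so R(2, 114) > 113. Hence R(2, 114) = 114.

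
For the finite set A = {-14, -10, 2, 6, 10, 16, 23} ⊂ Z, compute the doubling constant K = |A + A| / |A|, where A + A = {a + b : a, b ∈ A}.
K = |A + A| / |A| = 25/7

Enumerate A + A = {a + b : a, b ∈ A}. With |A| = 7, there are |A|^2 = 49 ordered sum pairs; collecting distinct values, A + A = {-28, -24, -20, -12, -8, -4, 0, 2, 4, 6, 8, 9, 12, 13, 16, 18, 20, 22, 25, 26, 29, 32, 33, 39, 46}, so |A + A| = 25. Thus K = 25/7. For comparison, the minimum possible |A + A| over all 7-element sets is 2·7 − 1 = 13 (so min K = 13/7), attained only by arithmetic progressions.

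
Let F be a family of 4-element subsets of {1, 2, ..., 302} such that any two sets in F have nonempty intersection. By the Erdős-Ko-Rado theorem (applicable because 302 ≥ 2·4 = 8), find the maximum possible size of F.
max |F| = C(301, 3) = 4499950

Erdős-Ko-Rado (1961): when n ≥ 2k, max |F| = C(n−1, k−1). The bound is attained by the star {A : i ∈ A} for any fixed i ∈ [n]. Here C(302−1, 4−1) = C(301, 3) = 4499950.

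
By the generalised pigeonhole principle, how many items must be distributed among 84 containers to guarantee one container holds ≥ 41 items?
n = (41 − 1)·84 + 1 = 3361

By the generalised pigeonhole principle, to guarantee some box contains ≥ r objects we need more than (r − 1) · k objects total. Threshold: n = (r − 1) · k + 1. With r = 41 and k = 84: n = 40 · 84 + 1 = 3360 + 1 = 3361. For n = 3360 = 40 · 84, we can put exactly 40 objects in every box, avoiding 41 in any single one — so 3361 is tight.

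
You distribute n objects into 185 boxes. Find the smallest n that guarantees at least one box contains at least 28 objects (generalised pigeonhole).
n = (28 − 1)·185 + 1 = 4996

By the generalised pigeonhole principle, to guarantee some box contains ≥ r objects we need more than (r − 1) · k objects total. Threshold: n = (r − 1) · k + 1. With r = 28 and k = 185: n = 27 · 185 + 1 = 4995 + 1 = 4996. For n = 4995 = 27 · 185, we can put exactly 27 objects in every box, avoiding 28 in any single one — so 4996 is tight.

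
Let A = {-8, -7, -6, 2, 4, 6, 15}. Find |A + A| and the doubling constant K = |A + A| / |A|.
K = |A + A| / |A| = 23/7

Enumerate A + A = {a + b : a, b ∈ A}. With |A| = 7, there are |A|^2 = 49 ordered sum pairs; collecting distinct values, A + A = {-16, -15, -14, -13, -12, -6, -5, -4, -3, -2, -1, 0, 4, 6, 7, 8, 9, 10, 12, 17, 19, 21, 30}, so |A + A| = 23. Thus K = 23/7. For comparison, the minimum possible |A + A| over all 7-element sets is 2·7 − 1 = 13 (so min K = 13/7), attained only by arithmetic progressions.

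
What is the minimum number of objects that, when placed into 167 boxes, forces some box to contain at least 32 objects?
n = (32 − 1)·167 + 1 = 5178

By the generalised pigeonhole principle, to guarantee some box contains ≥ r objects we need more than (r − 1) · k objects total. Threshold: n = (r − 1) · k + 1. With r = 32 and k = 167: n = 31 · 167 + 1 = 5177 + 1 = 5178. For n = 5177 = 31 · 167, we can put exactly 31 objects in every box, avoiding 32 in any single one — so 5178 is tight.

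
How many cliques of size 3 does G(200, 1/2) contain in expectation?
E[# K_3] = C(200, 3) · (1/2)^C(3, 2) = 1313400 / 2^3 = 164175

For each 3-subset S of vertices (there are C(200, 3) = 1313400 such S), let X_S = 1 if S induces a K_3 (all C(3, 2) = 3 edges present). Then P(X_S = 1) = (1/2)^3 = 1/8. By linearity of expectation, E[# K_3] = C(200, 3) · (1/2)^3 = 1313400 / 8 = 164175.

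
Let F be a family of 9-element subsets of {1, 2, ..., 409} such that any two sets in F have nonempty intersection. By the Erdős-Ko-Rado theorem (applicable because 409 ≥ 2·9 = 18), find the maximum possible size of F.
max |F| = C(408, 8) = 17773458424095231

The Erdős-Ko-Rado theorem states: for n ≥ 2k, an intersecting family of k-subsets of an n-element set has size at most C(n − 1, k − 1), with equality for 'star' families {A ⊆ [n] : |A| = k, i ∈ A} (fix an element i). For n = 409, k = 9: C(408, 8) = 17773458424095231.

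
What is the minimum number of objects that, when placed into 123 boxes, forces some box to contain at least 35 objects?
n = (35 − 1)·123 + 1 = 4183

By the generalised pigeonhole principle, to guarantee some box contains ≥ r objects we need more than (r − 1) · k objects total. Threshold: n = (r − 1) · k + 1. With r = 35 and k = 123: n = 34 · 123 + 1 = 4182 + 1 = 4183. For n = 4182 = 34 · 123, we can put exactly 34 objects in every box, avoiding 35 in any single one — so 4183 is tight.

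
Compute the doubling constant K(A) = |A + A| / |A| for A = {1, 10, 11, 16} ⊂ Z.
K = |A + A| / |A| = 10/4 = 5/2

Enumerate A + A = {a + b : a, b ∈ A}. With |A| = 4, there are |A|^2 = 16 ordered sum pairs; collecting distinct values, A + A = {2, 11, 12, 17, 20, 21, 22, 26, 27, 32}, so |A + A| = 10. Thus K = 10/4 = 5/2. For comparison, the minimum possible |A + A| over all 4-element sets is 2·4 − 1 = 7 (so min K = 7/4), attained only by arithmetic progressions.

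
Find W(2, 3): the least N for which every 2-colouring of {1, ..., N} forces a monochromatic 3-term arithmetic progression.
W(2, 3) = 9

Lower bound: the 2-colouring RRBBRRBB of {1, ..., 8} (R at positions {1, 2, 5, 6}, B at {3, 4, 7, 8}) contains no monochromatic 3-term AP, so W(2, 3) > 8. Upper bound: a case analysis on any 2-colouring of {1, ..., 9} forces such an AP. Hence W(2, 3) = 9.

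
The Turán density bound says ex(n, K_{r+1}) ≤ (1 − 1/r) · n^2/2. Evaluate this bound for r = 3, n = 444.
Turán density bound = (2/3) · 444^2/2 = 65712

Turán's theorem: ex(n, K_{r+1}) is achieved by the complete r-partite Turán graph T(n, r) with parts as balanced as possible, and is at most (1 − 1/r) · n^2/2. For r = 3, n = 444: the density bound is (2/3) · 197136/2 = 65712. Since 3 ∣ 444, the Turán graph T(444, 3) has parts of equal size 148, and its edge count e(T(444, 3)) = 65712 attains the density bound exactly.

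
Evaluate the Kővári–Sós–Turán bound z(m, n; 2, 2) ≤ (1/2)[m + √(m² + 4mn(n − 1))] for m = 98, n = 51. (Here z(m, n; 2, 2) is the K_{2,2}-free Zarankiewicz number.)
z(98, 51; 2, 2) ≤ (1/2)[98 + √(98² + 4·98·51·50)] = (1/2)[98 + √1009204] = 551.2957

Kővári–Sós–Turán: let r_1, ..., r_98 be the row sums and z = Σ r_i the total number of 1s. Each pair of columns can share at most one row with both entries 1 (else a 2×2 all-ones block appears), so Σ_i C(r_i, 2) ≤ C(51, 2) = 1275. By convexity Σ_i C(r_i, 2) ≥ 98·C(z/98, 2) = z(z − 98)/(2·98), giving z² − 98z − 98·51·50 ≤ 0 and hence z ≤ (1/2)[98 + √(9604 + 4·249900)] = (1/2)[98 + √1009204] ≈ (1/2)(98 + 1004.5915) = 551.2957.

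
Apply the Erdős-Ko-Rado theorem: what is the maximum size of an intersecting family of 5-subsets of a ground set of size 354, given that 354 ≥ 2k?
max |F| = C(353, 4) = 636035400

Erdős-Ko-Rado (1961): when n ≥ 2k, max |F| = C(n−1, k−1). The bound is attained by the star {A : i ∈ A} for any fixed i ∈ [n]. Here C(354−1, 5−1) = C(353, 4) = 636035400.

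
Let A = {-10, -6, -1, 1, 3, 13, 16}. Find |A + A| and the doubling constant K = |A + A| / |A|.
K = |A + A| / |A| = 25/7

Enumerate A + A = {a + b : a, b ∈ A}. With |A| = 7, there are |A|^2 = 49 ordered sum pairs; collecting distinct values, A + A = {-20, -16, -12, -11, -9, -7, -5, -3, -2, 0, 2, 3, 4, 6, 7, 10, 12, 14, 15, 16, 17, 19, 26, 29, 32}, so |A + A| = 25. Thus K = 25/7. For comparison, the minimum possible |A + A| over all 7-element sets is 2·7 − 1 = 13 (so min K = 13/7), attained only by arithmetic progressions.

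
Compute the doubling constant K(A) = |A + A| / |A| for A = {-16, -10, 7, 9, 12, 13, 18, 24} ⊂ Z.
K = |A + A| / |A| = 29/8

Enumerate A + A = {a + b : a, b ∈ A}. With |A| = 8, there are |A|^2 = 64 ordered sum pairs; collecting distinct values, A + A = {-32, -26, -20, -9, -7, -4, -3, -1, 2, 3, 8, 14, 16, 18, 19, 20, 21, 22, 24, 25, 26, 27, 30, 31, 33, 36, 37, 42, 48}, so |A + A| = 29. Thus K = 29/8. For comparison, the minimum possible |A + A| over all 8-element sets is 2·8 − 1 = 15 (so min K = 15/8), attained only by arithmetic progressions.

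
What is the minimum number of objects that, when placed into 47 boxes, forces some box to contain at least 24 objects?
n = (24 − 1)·47 + 1 = 1082

By the generalised pigeonhole principle, to guarantee some box contains ≥ r objects we need more than (r − 1) · k objects total. Threshold: n = (r − 1) · k + 1. With r = 24 and k = 47: n = 23 · 47 + 1 = 1081 + 1 = 1082. For n = 1081 = 23 · 47, we can put exactly 23 objects in every box, avoiding 24 in any single one — so 1082 is tight.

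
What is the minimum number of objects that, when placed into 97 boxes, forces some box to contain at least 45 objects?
n = (45 − 1)·97 + 1 = 4269

By the generalised pigeonhole principle, to guarantee some box contains ≥ r objects we need more than (r − 1) · k objects total. Threshold: n = (r − 1) · k + 1. With r = 45 and k = 97: n = 44 · 97 + 1 = 4268 + 1 = 4269. For n = 4268 = 44 · 97, we can put exactly 44 objects in every box, avoiding 45 in any single one — so 4269 is tight.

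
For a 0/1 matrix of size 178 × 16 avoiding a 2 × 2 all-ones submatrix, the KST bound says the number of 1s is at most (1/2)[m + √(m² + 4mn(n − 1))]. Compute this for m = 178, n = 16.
z(178, 16; 2, 2) ≤ (1/2)[178 + √(178² + 4·178·16·15)] = (1/2)[178 + √202564] = 314.0356

Kővári–Sós–Turán: let r_1, ..., r_178 be the row sums and z = Σ r_i the total number of 1s. Each pair of columns can share at most one row with both entries 1 (else a 2×2 all-ones block appears), so Σ_i C(r_i, 2) ≤ C(16, 2) = 120. By convexity Σ_i C(r_i, 2) ≥ 178·C(z/178, 2) = z(z − 178)/(2·178), giving z² − 178z − 178·16·15 ≤ 0 and hence z ≤ (1/2)[178 + √(31684 + 4·42720)] = (1/2)[178 + √202564] ≈ (1/2)(178 + 450.0711) = 314.0356.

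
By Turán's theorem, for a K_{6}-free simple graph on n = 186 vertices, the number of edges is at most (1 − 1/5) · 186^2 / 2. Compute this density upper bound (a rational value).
Turán density bound = (4/5) · 186^2/2 = 69192/5 ≈ 13838.4

Turán's theorem: ex(n, K_{r+1}) is achieved by the complete r-partite Turán graph T(n, r) with parts as balanced as possible, and is at most (1 − 1/r) · n^2/2. For r = 5, n = 186: the density bound is (4/5) · 34596/2 = 69192/5 ≈ 13838.4. The integer-valued extremum is e(T(186, 5)) = 13838, which is strictly less than the density bound 69192/5 since 5 ∤ 186 (the parts of T(186, 5) cannot all be equal).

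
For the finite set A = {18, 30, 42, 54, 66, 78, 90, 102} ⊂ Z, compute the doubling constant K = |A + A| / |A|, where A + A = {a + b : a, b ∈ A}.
K = |A + A| / |A| = 15/8

Enumerate A + A = {a + b : a, b ∈ A}. With |A| = 8, there are |A|^2 = 64 ordered sum pairs; collecting distinct values, A + A = {36, 48, 60, 72, 84, 96, 108, 120, 132, 144, 156, 168, 180, 192, 204}, so |A + A| = 15. Thus K = 15/8. Here |A + A| = 2|A| − 1 = 15, the minimum possible — so K = 15/8 is minimal, which holds iff A is an arithmetic progression.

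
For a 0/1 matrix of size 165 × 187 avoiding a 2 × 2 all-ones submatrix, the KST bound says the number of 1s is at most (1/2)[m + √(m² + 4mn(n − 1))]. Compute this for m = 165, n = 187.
z(165, 187; 2, 2) ≤ (1/2)[165 + √(165² + 4·165·187·186)] = (1/2)[165 + √22983345] = 2479.5474

Kővári–Sós–Turán: let r_1, ..., r_165 be the row sums and z = Σ r_i the total number of 1s. Each pair of columns can share at most one row with both entries 1 (else a 2×2 all-ones block appears), so Σ_i C(r_i, 2) ≤ C(187, 2) = 17391. By convexity Σ_i C(r_i, 2) ≥ 165·C(z/165, 2) = z(z − 165)/(2·165), giving z² − 165z − 165·187·186 ≤ 0 and hence z ≤ (1/2)[165 + √(27225 + 4·5739030)] = (1/2)[165 + √22983345] ≈ (1/2)(165 + 4794.0948) = 2479.5474.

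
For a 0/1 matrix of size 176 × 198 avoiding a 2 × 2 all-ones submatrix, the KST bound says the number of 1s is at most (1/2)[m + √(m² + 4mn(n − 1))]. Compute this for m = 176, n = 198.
z(176, 198; 2, 2) ≤ (1/2)[176 + √(176² + 4·176·198·197)] = (1/2)[176 + √27491200] = 2709.6026

Kővári–Sós–Turán: let r_1, ..., r_176 be the row sums and z = Σ r_i the total number of 1s. Each pair of columns can share at most one row with both entries 1 (else a 2×2 all-ones block appears), so Σ_i C(r_i, 2) ≤ C(198, 2) = 19503. By convexity Σ_i C(r_i, 2) ≥ 176·C(z/176, 2) = z(z − 176)/(2·176), giving z² − 176z − 176·198·197 ≤ 0 and hence z ≤ (1/2)[176 + √(30976 + 4·6865056)] = (1/2)[176 + √27491200] ≈ (1/2)(176 + 5243.2051) = 2709.6026.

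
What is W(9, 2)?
W(9, 2) = 9 + 1 = 10

A 2-term AP is any pair of integers, so a monochromatic 2-AP exists iff some colour is used at least twice. With 9 colours, the colouring i ↦ i on {1, ..., 9} uses each colour once, avoiding any monochromatic pair, so W(9, 2) > 9. For {1, ..., 10}, pigeonhole forces two integers of the same colour, which form a monochromatic 2-AP. Hence W(9, 2) = 10.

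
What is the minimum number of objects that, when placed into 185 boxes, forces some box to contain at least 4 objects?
n = (4 − 1)·185 + 1 = 556

By the generalised pigeonhole principle, to guarantee some box contains ≥ r objects we need more than (r − 1) · k objects total. Threshold: n = (r − 1) · k + 1. With r = 4 and k = 185: n = 3 · 185 + 1 = 555 + 1 = 556. For n = 555 = 3 · 185, we can put exactly 3 objects in every box, avoiding 4 in any single one — so 556 is tight.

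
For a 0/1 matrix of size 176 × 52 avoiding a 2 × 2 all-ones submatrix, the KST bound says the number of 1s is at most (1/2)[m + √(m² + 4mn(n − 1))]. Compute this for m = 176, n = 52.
z(176, 52; 2, 2) ≤ (1/2)[176 + √(176² + 4·176·52·51)] = (1/2)[176 + √1897984] = 776.8367

Kővári–Sós–Turán: let r_1, ..., r_176 be the row sums and z = Σ r_i the total number of 1s. Each pair of columns can share at most one row with both entries 1 (else a 2×2 all-ones block appears), so Σ_i C(r_i, 2) ≤ C(52, 2) = 1326. By convexity Σ_i C(r_i, 2) ≥ 176·C(z/176, 2) = z(z − 176)/(2·176), giving z² − 176z − 176·52·51 ≤ 0 and hence z ≤ (1/2)[176 + √(30976 + 4·466752)] = (1/2)[176 + √1897984] ≈ (1/2)(176 + 1377.6734) = 776.8367.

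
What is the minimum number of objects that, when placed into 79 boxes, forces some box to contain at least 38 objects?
n = (38 − 1)·79 + 1 = 2924

By the generalised pigeonhole principle, to guarantee some box contains ≥ r objects we need more than (r − 1) · k objects total. Threshold: n = (r − 1) · k + 1. With r = 38 and k = 79: n = 37 · 79 + 1 = 2923 + 1 = 2924. For n = 2923 = 37 · 79, we can put exactly 37 objects in every box, avoiding 38 in any single one — so 2924 is tight.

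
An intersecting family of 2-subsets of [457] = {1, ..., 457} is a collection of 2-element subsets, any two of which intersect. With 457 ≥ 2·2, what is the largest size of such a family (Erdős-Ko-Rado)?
max |F| = C(456, 1) = 456

The Erdős-Ko-Rado theorem states: for n ≥ 2k, an intersecting family of k-subsets of an n-element set has size at most C(n − 1, k − 1), with equality for 'star' families {A ⊆ [n] : |A| = k, i ∈ A} (fix an element i). For n = 457, k = 2: C(456, 1) = 456.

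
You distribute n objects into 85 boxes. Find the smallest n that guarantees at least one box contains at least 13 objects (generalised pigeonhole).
n = (13 − 1)·85 + 1 = 1021

By the generalised pigeonhole principle, to guarantee some box contains ≥ r objects we need more than (r − 1) · k objects total. Threshold: n = (r − 1) · k + 1. With r = 13 and k = 85: n = 12 · 85 + 1 = 1020 + 1 = 1021. For n = 1020 = 12 · 85, we can put exactly 12 objects in every box, avoiding 13 in any single one — so 1021 is tight.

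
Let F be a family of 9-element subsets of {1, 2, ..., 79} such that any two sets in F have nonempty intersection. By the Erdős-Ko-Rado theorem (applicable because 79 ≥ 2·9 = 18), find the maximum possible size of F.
max |F| = C(78, 8) = 23446881315

The Erdős-Ko-Rado theorem states: for n ≥ 2k, an intersecting family of k-subsets of an n-element set has size at most C(n − 1, k − 1), with equality for 'star' families {A ⊆ [n] : |A| = k, i ∈ A} (fix an element i). For n = 79, k = 9: C(78, 8) = 23446881315.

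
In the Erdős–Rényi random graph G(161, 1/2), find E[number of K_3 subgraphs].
E[# K_3] = C(161, 3) · (1/2)^C(3, 2) = 682640 / 2^3 = 85330

For each 3-subset S of vertices (there are C(161, 3) = 682640 such S), let X_S = 1 if S induces a K_3 (all C(3, 2) = 3 edges present). Then P(X_S = 1) = (1/2)^3 = 1/8. By linearity of expectation, E[# K_3] = C(161, 3) · (1/2)^3 = 682640 / 8 = 85330.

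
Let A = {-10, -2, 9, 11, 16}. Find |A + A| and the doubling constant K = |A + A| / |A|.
K = |A + A| / |A| = 15/5 = 3

Enumerate A + A = {a + b : a, b ∈ A}. With |A| = 5, there are |A|^2 = 25 ordered sum pairs; collecting distinct values, A + A = {-20, -12, -4, -1, 1, 6, 7, 9, 14, 18, 20, 22, 25, 27, 32}, so |A + A| = 15. Thus K = 15/5 = 3. For comparison, the minimum possible |A + A| over all 5-element sets is 2·5 − 1 = 9 (so min K = 9/5), attained only by arithmetic progressions.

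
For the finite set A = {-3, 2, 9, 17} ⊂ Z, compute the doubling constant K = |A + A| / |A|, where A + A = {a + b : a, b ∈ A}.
K = |A + A| / |A| = 10/4 = 5/2

Enumerate A + A = {a + b : a, b ∈ A}. With |A| = 4, there are |A|^2 = 16 ordered sum pairs; collecting distinct values, A + A = {-6, -1, 4, 6, 11, 14, 18, 19, 26, 34}, so |A + A| = 10. Thus K = 10/4 = 5/2. For comparison, the minimum possible |A + A| over all 4-element sets is 2·4 − 1 = 7 (so min K = 7/4), attained only by arithmetic progressions.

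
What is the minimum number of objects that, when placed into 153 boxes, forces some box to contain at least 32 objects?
n = (32 − 1)·153 + 1 = 4744

By the generalised pigeonhole principle, to guarantee some box contains ≥ r objects we need more than (r − 1) · k objects total. Threshold: n = (r − 1) · k + 1. With r = 32 and k = 153: n = 31 · 153 + 1 = 4743 + 1 = 4744. For n = 4743 = 31 · 153, we can put exactly 31 objects in every box, avoiding 32 in any single one — so 4744 is tight.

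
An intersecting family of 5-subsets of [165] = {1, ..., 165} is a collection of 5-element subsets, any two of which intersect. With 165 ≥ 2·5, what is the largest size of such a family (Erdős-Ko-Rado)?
max |F| = C(164, 4) = 29051001

Erdős-Ko-Rado (1961): when n ≥ 2k, max |F| = C(n−1, k−1). The bound is attained by the star {A : i ∈ A} for any fixed i ∈ [n]. Here C(165−1, 5−1) = C(164, 4) = 29051001.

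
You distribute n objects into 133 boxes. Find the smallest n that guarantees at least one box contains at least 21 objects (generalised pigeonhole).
n = (21 − 1)·133 + 1 = 2661

By the generalised pigeonhole principle, to guarantee some box contains ≥ r objects we need more than (r − 1) · k objects total. Threshold: n = (r − 1) · k + 1. With r = 21 and k = 133: n = 20 · 133 + 1 = 2660 + 1 = 2661. For n = 2660 = 20 · 133, we can put exactly 20 objects in every box, avoiding 21 in any single one — so 2661 is tight.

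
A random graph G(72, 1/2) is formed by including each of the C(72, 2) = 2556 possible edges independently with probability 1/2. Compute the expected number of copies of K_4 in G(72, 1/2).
E[# K_4] = C(72, 4) · (1/2)^C(4, 2) = 1028790 / 2^6 = 514395/32 = 16074.84375

For each 4-subset S of vertices (there are C(72, 4) = 1028790 such S), let X_S = 1 if S induces a K_4 (all C(4, 2) = 6 edges present). Then P(X_S = 1) = (1/2)^6 = 1/64. By linearity of expectation, E[# K_4] = C(72, 4) · (1/2)^6 = 1028790 / 64 = 514395/32 = 16074.84375.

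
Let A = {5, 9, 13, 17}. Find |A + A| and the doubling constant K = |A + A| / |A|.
K = |A + A| / |A| = 7/4

Enumerate A + A = {a + b : a, b ∈ A}. With |A| = 4, there are |A|^2 = 16 ordered sum pairs; collecting distinct values, A + A = {10, 14, 18, 22, 26, 30, 34}, so |A + A| = 7. Thus K = 7/4. Here |A + A| = 2|A| − 1 = 7, the minimum possible — so K = 7/4 is minimal, which holds iff A is an arithmetic progression.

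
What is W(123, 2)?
W(123, 2) = 123 + 1 = 124

A 2-term AP is any pair of integers, so a monochromatic 2-AP exists iff some colour is used at least twice. With 123 colours, the colouring i ↦ i on {1, ..., 123} uses each colour once, avoiding any monochromatic pair, so W(123, 2) > 123. For {1, ..., 124}, pigeonhole forces two integers of the same colour, which form a monochromatic 2-AP. Hence W(123, 2) = 124.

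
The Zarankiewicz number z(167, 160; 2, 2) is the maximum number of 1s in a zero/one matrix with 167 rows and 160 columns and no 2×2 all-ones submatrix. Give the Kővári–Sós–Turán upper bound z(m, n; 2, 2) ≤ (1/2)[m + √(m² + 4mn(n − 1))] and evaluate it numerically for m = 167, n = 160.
z(167, 160; 2, 2) ≤ (1/2)[167 + √(167² + 4·167·160·159)] = (1/2)[167 + √17021809] = 2146.3748

Kővári–Sós–Turán: let r_1, ..., r_167 be the row sums and z = Σ r_i the total number of 1s. Each pair of columns can share at most one row with both entries 1 (else a 2×2 all-ones block appears), so Σ_i C(r_i, 2) ≤ C(160, 2) = 12720. By convexity Σ_i C(r_i, 2) ≥ 167·C(z/167, 2) = z(z − 167)/(2·167), giving z² − 167z − 167·160·159 ≤ 0 and hence z ≤ (1/2)[167 + √(27889 + 4·4248480)] = (1/2)[167 + √17021809] ≈ (1/2)(167 + 4125.7495) = 2146.3748.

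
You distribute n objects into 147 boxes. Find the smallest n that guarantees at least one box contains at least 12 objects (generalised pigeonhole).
n = (12 − 1)·147 + 1 = 1618

By the generalised pigeonhole principle, to guarantee some box contains ≥ r objects we need more than (r − 1) · k objects total. Threshold: n = (r − 1) · k + 1. With r = 12 and k = 147: n = 11 · 147 + 1 = 1617 + 1 = 1618. For n = 1617 = 11 · 147, we can put exactly 11 objects in every box, avoiding 12 in any single one — so 1618 is tight.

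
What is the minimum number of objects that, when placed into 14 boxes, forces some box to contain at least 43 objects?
n = (43 − 1)·14 + 1 = 589

By the generalised pigeonhole principle, to guarantee some box contains ≥ r objects we need more than (r − 1) · k objects total. Threshold: n = (r − 1) · k + 1. With r = 43 and k = 14: n = 42 · 14 + 1 = 588 + 1 = 589. For n = 588 = 42 · 14, we can put exactly 42 objects in every box, avoiding 43 in any single one — so 589 is tight.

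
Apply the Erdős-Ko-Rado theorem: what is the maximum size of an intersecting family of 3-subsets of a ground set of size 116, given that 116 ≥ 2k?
max |F| = C(115, 2) = 6555

Erdős-Ko-Rado (1961): when n ≥ 2k, max |F| = C(n−1, k−1). The bound is attained by the star {A : i ∈ A} for any fixed i ∈ [n]. Here C(116−1, 3−1) = C(115, 2) = 6555.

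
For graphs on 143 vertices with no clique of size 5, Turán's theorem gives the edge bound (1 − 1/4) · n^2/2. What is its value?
Turán density bound = (3/4) · 143^2/2 = 61347/8 ≈ 7668.375

Turán's theorem: ex(n, K_{r+1}) is achieved by the complete r-partite Turán graph T(n, r) with parts as balanced as possible, and is at most (1 − 1/r) · n^2/2. For r = 4, n = 143: the density bound is (3/4) · 20449/2 = 61347/8 ≈ 7668.375. The integer-valued extremum is e(T(143, 4)) = 7668, which is strictly less than the density bound 61347/8 since 4 ∤ 143 (the parts of T(143, 4) cannot all be equal).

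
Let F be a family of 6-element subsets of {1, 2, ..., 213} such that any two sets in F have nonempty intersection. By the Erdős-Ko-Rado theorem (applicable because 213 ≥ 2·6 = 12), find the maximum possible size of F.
max |F| = C(212, 5) = 3403031632

Erdős-Ko-Rado (1961): when n ≥ 2k, max |F| = C(n−1, k−1). The bound is attained by the star {A : i ∈ A} for any fixed i ∈ [n]. Here C(213−1, 6−1) = C(212, 5) = 3403031632.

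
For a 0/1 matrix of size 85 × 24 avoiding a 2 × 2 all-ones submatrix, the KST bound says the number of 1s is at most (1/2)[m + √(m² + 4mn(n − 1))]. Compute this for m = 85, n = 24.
z(85, 24; 2, 2) ≤ (1/2)[85 + √(85² + 4·85·24·23)] = (1/2)[85 + √194905] = 263.2402

Kővári–Sós–Turán: let r_1, ..., r_85 be the row sums and z = Σ r_i the total number of 1s. Each pair of columns can share at most one row with both entries 1 (else a 2×2 all-ones block appears), so Σ_i C(r_i, 2) ≤ C(24, 2) = 276. By convexity Σ_i C(r_i, 2) ≥ 85·C(z/85, 2) = z(z − 85)/(2·85), giving z² − 85z − 85·24·23 ≤ 0 and hence z ≤ (1/2)[85 + √(7225 + 4·46920)] = (1/2)[85 + √194905] ≈ (1/2)(85 + 441.4805) = 263.2402.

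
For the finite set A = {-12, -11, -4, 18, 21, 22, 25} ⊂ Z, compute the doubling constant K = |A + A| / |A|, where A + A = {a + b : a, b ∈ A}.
K = |A + A| / |A| = 25/7

Enumerate A + A = {a + b : a, b ∈ A}. With |A| = 7, there are |A|^2 = 49 ordered sum pairs; collecting distinct values, A + A = {-24, -23, -22, -16, -15, -8, 6, 7, 9, 10, 11, 13, 14, 17, 18, 21, 36, 39, 40, 42, 43, 44, 46, 47, 50}, so |A + A| = 25. Thus K = 25/7. For comparison, the minimum possible |A + A| over all 7-element sets is 2·7 − 1 = 13 (so min K = 13/7), attained only by arithmetic progressions.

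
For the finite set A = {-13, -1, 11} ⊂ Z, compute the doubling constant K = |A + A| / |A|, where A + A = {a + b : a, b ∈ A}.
K = |A + A| / |A| = 5/3

Enumerate A + A = {a + b : a, b ∈ A}. With |A| = 3, there are |A|^2 = 9 ordered sum pairs; collecting distinct values, A + A = {-26, -14, -2, 10, 22}, so |A + A| = 5. Thus K = 5/3. Here |A + A| = 2|A| − 1 = 5, the minimum possible — so K = 5/3 is minimal, which holds iff A is an arithmetic progression.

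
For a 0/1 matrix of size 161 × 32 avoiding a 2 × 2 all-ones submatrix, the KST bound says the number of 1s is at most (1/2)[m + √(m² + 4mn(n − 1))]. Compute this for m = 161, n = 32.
z(161, 32; 2, 2) ≤ (1/2)[161 + √(161² + 4·161·32·31)] = (1/2)[161 + √664769] = 488.1668

Kővári–Sós–Turán: let r_1, ..., r_161 be the row sums and z = Σ r_i the total number of 1s. Each pair of columns can share at most one row with both entries 1 (else a 2×2 all-ones block appears), so Σ_i C(r_i, 2) ≤ C(32, 2) = 496. By convexity Σ_i C(r_i, 2) ≥ 161·C(z/161, 2) = z(z − 161)/(2·161), giving z² − 161z − 161·32·31 ≤ 0 and hence z ≤ (1/2)[161 + √(25921 + 4·159712)] = (1/2)[161 + √664769] ≈ (1/2)(161 + 815.3337) = 488.1668.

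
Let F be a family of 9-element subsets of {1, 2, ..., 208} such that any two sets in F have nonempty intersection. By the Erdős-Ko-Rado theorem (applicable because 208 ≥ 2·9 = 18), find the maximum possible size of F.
max |F| = C(207, 8) = 72907890277275

The Erdős-Ko-Rado theorem states: for n ≥ 2k, an intersecting family of k-subsets of an n-element set has size at most C(n − 1, k − 1), with equality for 'star' families {A ⊆ [n] : |A| = k, i ∈ A} (fix an element i). For n = 208, k = 9: C(207, 8) = 72907890277275.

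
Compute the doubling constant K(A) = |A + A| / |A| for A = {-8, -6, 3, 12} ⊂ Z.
K = |A + A| / |A| = 9/4

Enumerate A + A = {a + b : a, b ∈ A}. With |A| = 4, there are |A|^2 = 16 ordered sum pairs; collecting distinct values, A + A = {-16, -14, -12, -5, -3, 4, 6, 15, 24}, so |A + A| = 9. Thus K = 9/4. For comparison, the minimum possible |A + A| over all 4-element sets is 2·4 − 1 = 7 (so min K = 7/4), attained only by arithmetic progressions.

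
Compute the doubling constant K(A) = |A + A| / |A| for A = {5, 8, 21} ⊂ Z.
K = |A + A| / |A| = 6/3 = 2

Enumerate A + A = {a + b : a, b ∈ A}. With |A| = 3, there are |A|^2 = 9 ordered sum pairs; collecting distinct values, A + A = {10, 13, 16, 26, 29, 42}, so |A + A| = 6. Thus K = 6/3 = 2. For comparison, the minimum possible |A + A| over all 3-element sets is 2·3 − 1 = 5 (so min K = 5/3), attained only by arithmetic progressions.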